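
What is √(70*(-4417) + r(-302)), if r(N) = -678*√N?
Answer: √(-309190 - 678*I*√302) ≈ 10.59 - 556.15*I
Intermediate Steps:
√(70*(-4417) + r(-302)) = √(70*(-4417) - 678*I*√302) = √(-309190 - 678*I*√302)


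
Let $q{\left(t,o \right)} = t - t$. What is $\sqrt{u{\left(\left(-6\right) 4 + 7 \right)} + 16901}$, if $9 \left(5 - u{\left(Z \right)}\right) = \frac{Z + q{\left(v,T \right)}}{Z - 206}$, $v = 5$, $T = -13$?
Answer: $\frac{5 \sqrt{302658499}}{669} \approx 130.02$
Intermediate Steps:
$q{\left(t,o \right)} = 0$
$u{\left(Z \right)} = 5 - \frac{Z}{9 \left(-206 + Z\right)}$ ($u{\left(Z \right)} = 5 - \frac{\left(Z + 0\right) \frac{1}{Z - 206}}{9} = 5 - \frac{Z \frac{1}{-206 + Z}}{9} = 5 - \frac{Z}{9 \left(-206 + Z\right)}$)
$\sqrt{u{\left(\left(-6\right) 4 + 7 \right)} + 16901} = \sqrt{\frac{2 \left(-4635 + 22 \left(\left(-6\right) 4 + 7\right)\right)}{9 \left(-206 + \left(\left(-6\right) 4 + 7\right)\right)} + 16901} = \sqrt{\frac{2 \left(-4635 + 22 \left(-24 + 7\right)\right)}{9 \left(-206 + \left(-24 + 7\right)\right)} + 16901} = \sqrt{\frac{2 \left(-4635 + 22 \left(-17\right)\right)}{9 \left(-206 - 17\right)} + 16901} = \sqrt{\frac{2 \left(-4635 - 374\right)}{9 \left(-223\right)} + 16901} = \sqrt{\frac{2}{9} \left(- \frac{1}{223}\right) \left(-5009\right) + 16901} = \sqrt{\frac{10018}{2007} + 16901} = \sqrt{\frac{33930325}{2007}} = \frac{5 \sqrt{302658499}}{669}$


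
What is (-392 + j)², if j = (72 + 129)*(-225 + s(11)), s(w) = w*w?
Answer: 453519616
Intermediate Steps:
s(w) = w²
j = -20904 (j = (72 + 129)*(-225 + 11²) = 201*(-225 + 121) = 201*(-104) = -20904)
(-392 + j)² = (-392 - 20904)² = (-21296)² = 453519616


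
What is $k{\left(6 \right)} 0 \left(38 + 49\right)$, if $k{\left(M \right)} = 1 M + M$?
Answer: $0$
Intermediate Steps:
$k{\left(M \right)} = 2 M$ ($k{\left(M \right)} = M + M = 2 M$)
$k{\left(6 \right)} 0 \left(38 + 49\right) = 2 \cdot 6 \cdot 0 \left(38 + 49\right) = 12 \cdot 0 \cdot 87 = 0 \cdot 87 = 0$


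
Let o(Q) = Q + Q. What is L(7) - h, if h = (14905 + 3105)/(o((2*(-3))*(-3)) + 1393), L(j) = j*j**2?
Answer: 472137/1429 ≈ 330.40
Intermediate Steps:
o(Q) = 2*Q
L(j) = j**3
h = 18010/1429 (h = (14905 + 3105)/(2*((2*(-3))*(-3)) + 1393) = 18010/(2*(-6*(-3)) + 1393) = 18010/(2*18 + 1393) = 18010/(36 + 1393) = 18010/1429 ≈ 12.603)
L(7) - h = 7**3 - 1*18010/1429 = 343 - 18010/1429 = 472137/1429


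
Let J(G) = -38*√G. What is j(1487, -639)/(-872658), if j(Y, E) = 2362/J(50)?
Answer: 1181*√2/165805020 ≈ 1.0073e-5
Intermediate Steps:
j(Y, E) = -1181*√2/190 (j(Y, E) = 2362/((-190*√2)) = 2362*(-√2/380) = -1181*√2/190)
j(1487, -639)/(-872658) = -1181*√2/190/(-872658) = -1181*√2/190*(-1/872658) = 1181*√2/165805020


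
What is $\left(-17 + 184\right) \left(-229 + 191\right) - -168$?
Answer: $-6178$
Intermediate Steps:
$\left(-17 + 184\right) \left(-229 + 191\right) - -168 = 167 \left(-38\right) + 168 = -6346 + 168 = -6178$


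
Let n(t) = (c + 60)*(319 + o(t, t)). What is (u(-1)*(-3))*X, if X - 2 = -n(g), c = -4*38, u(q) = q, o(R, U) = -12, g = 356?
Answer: 84738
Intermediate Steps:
c = -152
n(t) = -28244 (n(t) = (-152 + 60)*(319 - 12) = -92*307 = -28244)
X = 28246 (X = 2 - 1*(-28244) = 2 + 28244 = 28246)
(u(-1)*(-3))*X = -1*(-3)*28246 = 3*28246 = 84738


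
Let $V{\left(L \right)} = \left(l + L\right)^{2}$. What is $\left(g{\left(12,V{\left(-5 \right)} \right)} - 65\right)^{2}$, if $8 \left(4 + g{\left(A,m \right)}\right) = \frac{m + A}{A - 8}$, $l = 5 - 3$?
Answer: $\frac{4782969}{1024} \approx 4670.9$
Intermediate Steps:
$l = 2$ ($l = 5 - 3 = 2$)
$V{\left(L \right)} = \left(2 + L\right)^{2}$
$g{\left(A,m \right)} = -4 + \frac{A + m}{8 \left(-8 + A\right)}$ ($g{\left(A,m \right)} = -4 + \frac{\left(m + A\right) \frac{1}{A - 8}}{8} = -4 + \frac{\left(A + m\right) \frac{1}{-8 + A}}{8} = -4 + \frac{\frac{1}{-8 + A} \left(A + m\right)}{8} = -4 + \frac{A + m}{8 \left(-8 + A\right)}$)
$\left(g{\left(12,V{\left(-5 \right)} \right)} - 65\right)^{2} = \left(\frac{256 + \left(2 - 5\right)^{2} - 372}{8 \left(-8 + 12\right)} - 65\right)^{2} = \left(\frac{256 + \left(-3\right)^{2} - 372}{8 \cdot 4} - 65\right)^{2} = \left(\frac{1}{8} \cdot \frac{1}{4} \left(256 + 9 - 372\right) - 65\right)^{2} = \left(\frac{1}{8} \cdot \frac{1}{4} \left(-107\right) - 65\right)^{2} = \left(- \frac{107}{32} - 65\right)^{2} = \left(- \frac{2187}{32}\right)^{2} = \frac{4782969}{1024}$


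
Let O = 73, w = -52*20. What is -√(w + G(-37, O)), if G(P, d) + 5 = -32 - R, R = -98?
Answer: -I*√979 ≈ -31.289*I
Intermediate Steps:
w = -1040
G(P, d) = 61 (G(P, d) = -5 + (-32 - 1*(-98)) = -5 + (-32 + 98) = -5 + 66 = 61)
-√(w + G(-37, O)) = -√(-1040 + 61) = -√(-979) = -I*√979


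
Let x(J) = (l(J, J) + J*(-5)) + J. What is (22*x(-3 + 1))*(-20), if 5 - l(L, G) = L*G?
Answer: -3960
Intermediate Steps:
l(L, G) = 5 - G*L (l(L, G) = 5 - L*G = 5 - G*L)
x(J) = 5 - J² - 4*J (x(J) = ((5 - J*J) + J*(-5)) + J = ((5 - J²) - 5*J) + J = (5 - J² - 5*J) + J = 5 - J² - 4*J)
(22*x(-3 + 1))*(-20) = (22*(5 - (-3 + 1)² - 4*(-3 + 1)))*(-20) = (22*(5 - 1*(-2)² - 4*(-2)))*(-20) = (22*(5 - 1*4 + 8))*(-20) = (22*(5 - 4 + 8))*(-20) = (22*9)*(-20) = 198*(-20) = -3960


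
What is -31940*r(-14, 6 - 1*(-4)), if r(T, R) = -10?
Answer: 319400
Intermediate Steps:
-31940*r(-14, 6 - 1*(-4)) = -31940*(-10) = 319400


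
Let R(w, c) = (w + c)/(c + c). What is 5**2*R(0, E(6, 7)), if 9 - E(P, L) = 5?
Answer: 25/2 ≈ 12.500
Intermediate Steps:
E(P, L) = 4 (E(P, L) = 9 - 1*5 = 9 - 5 = 4)
R(w, c) = (c + w)/(2*c) (R(w, c) = (c + w)/((2*c)) = (c + w)*(1/(2*c)) = (c + w)/(2*c))
5**2*R(0, E(6, 7)) = 5**2*((1/2)*(4 + 0)/4) = 25*((1/2)*(1/4)*4) = 25*(1/2) = 25/2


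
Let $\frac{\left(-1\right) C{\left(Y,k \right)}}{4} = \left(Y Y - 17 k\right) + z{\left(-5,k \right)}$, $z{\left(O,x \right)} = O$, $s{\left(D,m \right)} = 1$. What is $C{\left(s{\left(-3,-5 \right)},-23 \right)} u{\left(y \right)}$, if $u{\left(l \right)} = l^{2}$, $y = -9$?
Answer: $-125388$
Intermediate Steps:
$C{\left(Y,k \right)} = 20 - 4 Y^{2} + 68 k$ ($C{\left(Y,k \right)} = - 4 \left(\left(Y Y - 17 k\right) - 5\right) = - 4 \left(\left(Y^{2} - 17 k\right) - 5\right) = - 4 \left(-5 + Y^{2} - 17 k\right) = 20 - 4 Y^{2} + 68 k$)
$C{\left(s{\left(-3,-5 \right)},-23 \right)} u{\left(y \right)} = \left(20 - 4 \cdot 1^{2} + 68 \left(-23\right)\right) \left(-9\right)^{2} = \left(20 - 4 - 1564\right) 81 = \left(-1548\right) 81 = -125388$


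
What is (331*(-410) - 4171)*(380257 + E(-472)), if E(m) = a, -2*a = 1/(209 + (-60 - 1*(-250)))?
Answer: -2021247711185/38 ≈ -5.3191e+10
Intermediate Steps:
a = -1/798 (a = -1/(2*(209 + (-60 - 1*(-250)))) = -1/(2*(209 + (-60 + 250))) = -1/(2*(209 + 190)) = -½/399 = -½*1/399 = -1/798 ≈ -0.0012531)
E(m) = -1/798
(331*(-410) - 4171)*(380257 + E(-472)) = (331*(-410) - 4171)*(380257 - 1/798) = (-135710 - 4171)*(303445085/798) = -139881*303445085/798 = -2021247711185/38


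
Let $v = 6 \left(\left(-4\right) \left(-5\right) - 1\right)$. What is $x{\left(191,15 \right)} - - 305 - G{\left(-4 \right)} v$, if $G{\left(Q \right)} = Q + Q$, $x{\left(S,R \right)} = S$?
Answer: $278351$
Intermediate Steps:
$G{\left(Q \right)} = 2 Q$
$v = 114$ ($v = 6 \left(20 - 1\right) = 6 \cdot 19 = 114$)
$x{\left(191,15 \right)} - - 305 - G{\left(-4 \right)} v = 191 - - 305 - 2 \left(-4\right) 114 = 191 - - 305 \left(-1\right) \left(-8\right) 114 = 191 - - 305 \cdot 8 \cdot 114 = 191 - \left(-305\right) 912 = 191 - -278160 = 191 + 278160 = 278351$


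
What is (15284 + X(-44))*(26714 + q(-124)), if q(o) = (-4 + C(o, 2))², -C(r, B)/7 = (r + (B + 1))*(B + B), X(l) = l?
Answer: 174927310800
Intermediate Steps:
C(r, B) = -14*B*(1 + B + r) (C(r, B) = -7*(r + (B + 1))*(B + B) = -7*(r + (1 + B))*2*B = -7*(1 + B + r)*2*B = -14*B*(1 + B + r))
q(o) = (-88 - 28*o)² (q(o) = (-4 - 14*2*(1 + 2 + o))² = (-4 - 14*2*(3 + o))² = (-4 + (-84 - 28*o))² = (-88 - 28*o)²)
(15284 + X(-44))*(26714 + q(-124)) = (15284 - 44)*(26714 + 16*(22 + 7*(-124))²) = 15240*(26714 + 16*(22 - 868)²) = 15240*(26714 + 16*(-846)²) = 15240*(26714 + 16*715716) = 15240*(26714 + 11451456) = 15240*11478170 = 174927310800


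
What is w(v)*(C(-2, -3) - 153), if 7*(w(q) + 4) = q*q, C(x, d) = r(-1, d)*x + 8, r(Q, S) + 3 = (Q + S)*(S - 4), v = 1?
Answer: 5265/7 ≈ 752.14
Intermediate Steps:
r(Q, S) = -3 + (-4 + S)*(Q + S) (r(Q, S) = -3 + (Q + S)*(S - 4) = -3 + (Q + S)*(-4 + S) = -3 + (-4 + S)*(Q + S))
C(x, d) = 8 + x*(1 + d² - 5*d) (C(x, d) = (-3 + d² - 4*(-1) - 4*d - d)*x + 8 = (-3 + d² + 4 - 4*d - d)*x + 8 = (1 + d² - 5*d)*x + 8 = x*(1 + d² - 5*d) + 8 = 8 + x*(1 + d² - 5*d))
w(q) = -4 + q²/7 (w(q) = -4 + (q*q)/7 = -4 + q²/7)
w(v)*(C(-2, -3) - 153) = (-4 + (⅐)*1²)*((8 - 2*(1 + (-3)² - 5*(-3))) - 153) = (-4 + (⅐)*1)*((8 - 2*(1 + 9 + 15)) - 153) = (-4 + ⅐)*((8 - 2*25) - 153) = -27*((8 - 50) - 153)/7 = -27*(-42 - 153)/7 = -27/7*(-195) = 5265/7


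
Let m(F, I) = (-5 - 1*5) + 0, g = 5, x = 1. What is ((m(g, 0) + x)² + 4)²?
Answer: 7225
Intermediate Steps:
m(F, I) = -10 (m(F, I) = (-5 - 5) + 0 = -10 + 0 = -10)
((m(g, 0) + x)² + 4)² = ((-10 + 1)² + 4)² = ((-9)² + 4)² = (81 + 4)² = 85² = 7225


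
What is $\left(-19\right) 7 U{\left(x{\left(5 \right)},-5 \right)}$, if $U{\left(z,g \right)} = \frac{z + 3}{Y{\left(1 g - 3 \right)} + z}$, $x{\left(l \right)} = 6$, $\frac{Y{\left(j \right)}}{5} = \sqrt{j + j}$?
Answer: $- \frac{3591}{218} + \frac{5985 i}{109} \approx -16.472 + 54.908 i$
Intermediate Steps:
$Y{\left(j \right)} = 5 \sqrt{2} \sqrt{j}$ ($Y{\left(j \right)} = 5 \sqrt{j + j} = 5 \sqrt{2 j} = 5 \sqrt{2} \sqrt{j}$)
$U{\left(z,g \right)} = \frac{3 + z}{z + 5 \sqrt{2} \sqrt{-3 + g}}$ ($U{\left(z,g \right)} = \frac{z + 3}{5 \sqrt{2} \sqrt{1 g - 3} + z} = \frac{3 + z}{5 \sqrt{2} \sqrt{g - 3} + z} = \frac{3 + z}{5 \sqrt{2} \sqrt{-3 + g} + z} = \frac{3 + z}{z + 5 \sqrt{2} \sqrt{-3 + g}}$)
$\left(-19\right) 7 U{\left(x{\left(5 \right)},-5 \right)} = \left(-19\right) 7 \frac{3 + 6}{6 + 5 \sqrt{2} \sqrt{-3 - 5}} = - 133 \frac{1}{6 + 5 \sqrt{2} \sqrt{-8}} \cdot 9 = - 133 \frac{1}{6 + 5 \sqrt{2} \cdot 2 i \sqrt{2}} \cdot 9 = - 133 \frac{1}{6 + 20 i} 9 = - 133 \frac{6 - 20 i}{436} \cdot 9 = - 133 \frac{9 \left(6 - 20 i\right)}{436} = - \frac{1197 \left(6 - 20 i\right)}{436}$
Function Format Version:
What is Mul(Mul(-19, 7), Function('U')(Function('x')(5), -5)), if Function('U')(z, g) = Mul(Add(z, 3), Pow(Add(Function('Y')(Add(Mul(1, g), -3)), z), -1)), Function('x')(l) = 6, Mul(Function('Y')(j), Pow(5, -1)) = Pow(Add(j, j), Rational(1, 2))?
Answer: Add(Rational(-3591, 218), Mul(Rational(5985, 109), I)) ≈ Add(-16.472, Mul(54.908, I))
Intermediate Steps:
Function('Y')(j) = Mul(5, Pow(2, Rational(1, 2)), Pow(j, Rational(1, 2))) (Function('Y')(j) = Mul(5, Pow(Add(j, j), Rational(1, 2))) = Mul(5, Pow(Mul(2, j), Rational(1, 2))) = Mul(5, Mul(Pow(2, Rational(1, 2)), Pow(j, Rational(1, 2)))) = Mul(5, Pow(2, Rational(1, 2)), Pow(j, Rational(1, 2))))
Function('U')(z, g) = Mul(Pow(Add(z, Mul(5, Pow(2, Rational(1, 2)), Pow(Add(-3, g), Rational(1, 2)))), -1), Add(3, z)) (Function('U')(z, g) = Mul(Add(z, 3), Pow(Add(Mul(5, Pow(2, Rational(1, 2)), Pow(Add(Mul(1, g), -3), Rational(1, 2))), z), -1)) = Mul(Add(3, z), Pow(Add(Mul(5, Pow(2, Rational(1, 2)), Pow(Add(g, -3), Rational(1, 2))), z), -1)) = Mul(Add(3, z), Pow(Add(Mul(5, Pow(2, Rational(1, 2)), Pow(Add(-3, g), Rational(1, 2))), z), -1)) = Mul(Add(3, z), Pow(Add(z, Mul(5, Pow(2, Rational(1, 2)), Pow(Add(-3, g), Rational(1, 2)))), -1)) = Mul(Pow(Add(z, Mul(5, Pow(2, Rational(1, 2)), Pow(Add(-3, g), Rational(1, 2)))), -1), Add(3, z)))
Mul(Mul(-19, 7), Function('U')(Function('x')(5), -5)) = Mul(Mul(-19, 7), Mul(Pow(Add(6, Mul(5, Pow(2, Rational(1, 2)), Pow(Add(-3, -5), Rational(1, 2)))), -1), Add(3, 6))) = Mul(-133, Mul(Pow(Add(6, Mul(5, Pow(2, Rational(1, 2)), Pow(-8, Rational(1, 2)))), -1), 9)) = Mul(-133, Mul(Pow(Add(6, Mul(5, Pow(2, Rational(1, 2)), Mul(2, I, Pow(2, Rational(1, 2))))), -1), 9)) = Mul(-133, Mul(Pow(Add(6, Mul(20, I)), -1), 9)) = Mul(-133, Mul(Mul(Rational(1, 436), Add(6, Mul(-20, I))), 9)) = Mul(-133, Mul(Rational(9, 436), Add(6, Mul(-20, I)))) = Mul(Rational(-1197, 436), Add(6, Mul(-20, I)))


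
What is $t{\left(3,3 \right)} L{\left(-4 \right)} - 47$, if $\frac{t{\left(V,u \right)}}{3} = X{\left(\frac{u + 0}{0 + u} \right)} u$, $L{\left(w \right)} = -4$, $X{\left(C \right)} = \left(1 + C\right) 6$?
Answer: $-479$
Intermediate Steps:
$X{\left(C \right)} = 6 + 6 C$
$t{\left(V,u \right)} = 36 u$ ($t{\left(V,u \right)} = 3 \left(6 + 6 \frac{u + 0}{0 + u}\right) u = 3 \left(6 + 6 \frac{u}{u}\right) u = 3 \left(6 + 6 \cdot 1\right) u = 3 \left(6 + 6\right) u = 3 \cdot 12 u = 36 u$)
$t{\left(3,3 \right)} L{\left(-4 \right)} - 47 = 36 \cdot 3 \left(-4\right) - 47 = 108 \left(-4\right) - 47 = -432 - 47 = -479$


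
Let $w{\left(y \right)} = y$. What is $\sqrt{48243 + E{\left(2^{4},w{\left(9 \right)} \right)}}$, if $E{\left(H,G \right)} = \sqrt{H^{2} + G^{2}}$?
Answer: $\sqrt{48243 + \sqrt{337}} \approx 219.68$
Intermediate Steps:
$E{\left(H,G \right)} = \sqrt{G^{2} + H^{2}}$
$\sqrt{48243 + E{\left(2^{4},w{\left(9 \right)} \right)}} = \sqrt{48243 + \sqrt{9^{2} + \left(2^{4}\right)^{2}}} = \sqrt{48243 + \sqrt{81 + 16^{2}}} = \sqrt{48243 + \sqrt{81 + 256}} = \sqrt{48243 + \sqrt{337}}$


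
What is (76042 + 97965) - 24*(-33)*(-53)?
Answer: 132031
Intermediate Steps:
(76042 + 97965) - 24*(-33)*(-53) = 174007 + 792*(-53) = 174007 - 41976 = 132031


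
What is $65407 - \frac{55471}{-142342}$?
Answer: $\frac{9310218665}{142342} \approx 65407.0$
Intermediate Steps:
$65407 - \frac{55471}{-142342} = 65407 - 55471 \left(- \frac{1}{142342}\right) = 65407 - - \frac{55471}{142342} = 65407 + \frac{55471}{142342} = \frac{9310218665}{142342}$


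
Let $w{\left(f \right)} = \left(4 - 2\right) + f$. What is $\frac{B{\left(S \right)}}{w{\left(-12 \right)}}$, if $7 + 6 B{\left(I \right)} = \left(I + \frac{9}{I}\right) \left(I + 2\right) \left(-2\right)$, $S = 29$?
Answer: $\frac{52903}{1740} \approx 30.404$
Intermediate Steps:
$w{\left(f \right)} = 2 + f$
$B{\left(I \right)} = - \frac{7}{6} - \frac{\left(2 + I\right) \left(I + \frac{9}{I}\right)}{3}$ ($B{\left(I \right)} = - \frac{7}{6} + \frac{\left(I + \frac{9}{I}\right) \left(I + 2\right) \left(-2\right)}{6} = - \frac{7}{6} + \frac{\left(I + \frac{9}{I}\right) \left(2 + I\right) \left(-2\right)}{6} = - \frac{7}{6} + \frac{\left(2 + I\right) \left(I + \frac{9}{I}\right) \left(-2\right)}{6} = - \frac{7}{6} + \frac{\left(-2\right) \left(2 + I\right) \left(I + \frac{9}{I}\right)}{6} = - \frac{7}{6} - \frac{\left(2 + I\right) \left(I + \frac{9}{I}\right)}{3}$)
$\frac{B{\left(S \right)}}{w{\left(-12 \right)}} = \frac{\frac{1}{6} \cdot \frac{1}{29} \left(-36 - 29 \left(25 + 2 \cdot 29^{2} + 4 \cdot 29\right)\right)}{2 - 12} = \frac{\frac{1}{6} \cdot \frac{1}{29} \left(-36 - 29 \left(25 + 2 \cdot 841 + 116\right)\right)}{-10} = \frac{1}{6} \cdot \frac{1}{29} \left(-36 - 29 \left(25 + 1682 + 116\right)\right) \left(- \frac{1}{10}\right) = \frac{1}{6} \cdot \frac{1}{29} \left(-36 - 29 \cdot 1823\right) \left(- \frac{1}{10}\right) = \frac{1}{6} \cdot \frac{1}{29} \left(-36 - 52867\right) \left(- \frac{1}{10}\right) = \frac{1}{6} \cdot \frac{1}{29} \left(-52903\right) \left(- \frac{1}{10}\right) = \left(- \frac{52903}{174}\right) \left(- \frac{1}{10}\right) = \frac{52903}{1740}$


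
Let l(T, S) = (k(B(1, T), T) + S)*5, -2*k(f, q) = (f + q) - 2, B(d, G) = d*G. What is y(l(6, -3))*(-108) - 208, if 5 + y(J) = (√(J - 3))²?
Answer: 4976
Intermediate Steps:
B(d, G) = G*d
k(f, q) = 1 - f/2 - q/2 (k(f, q) = -((f + q) - 2)/2 = -(-2 + f + q)/2 = 1 - f/2 - q/2)
l(T, S) = 5 - 5*T + 5*S (l(T, S) = ((1 - T/2 - T/2) + S)*5 = ((1 - T) + S)*5 = (1 + S - T)*5 = 5 - 5*T + 5*S)
y(J) = -8 + J (y(J) = -5 + (√(J - 3))² = -5 + (√(-3 + J))² = -5 + (-3 + J) = -8 + J)
y(l(6, -3))*(-108) - 208 = (-8 + (5 - 5*6 + 5*(-3)))*(-108) - 208 = (-8 + (5 - 30 - 15))*(-108) - 208 = (-8 - 40)*(-108) - 208 = -48*(-108) - 208 = 5184 - 208 = 4976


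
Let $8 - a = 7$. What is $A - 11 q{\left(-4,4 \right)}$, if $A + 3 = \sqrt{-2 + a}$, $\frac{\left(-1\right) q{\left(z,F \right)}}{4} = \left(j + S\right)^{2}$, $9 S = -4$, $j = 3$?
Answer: $\frac{23033}{81} + i \approx 284.36 + 1.0 i$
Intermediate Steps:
$S = - \frac{4}{9}$ ($S = \frac{1}{9} \left(-4\right) = - \frac{4}{9} \approx -0.44444$)
$a = 1$ ($a = 8 - 7 = 1$)
$q{\left(z,F \right)} = - \frac{2116}{81}$ ($q{\left(z,F \right)} = - 4 \left(3 - \frac{4}{9}\right)^{2} = - 4 \left(\frac{23}{9}\right)^{2} = \left(-4\right) \frac{529}{81} = - \frac{2116}{81}$)
$A = -3 + i$ ($A = -3 + \sqrt{-2 + 1} = -3 + \sqrt{-1} = -3 + i \approx -3.0 + 1.0 i$)
$A - 11 q{\left(-4,4 \right)} = \left(-3 + i\right) - - \frac{23276}{81} = \left(-3 + i\right) + \frac{23276}{81} = \frac{23033}{81} + i$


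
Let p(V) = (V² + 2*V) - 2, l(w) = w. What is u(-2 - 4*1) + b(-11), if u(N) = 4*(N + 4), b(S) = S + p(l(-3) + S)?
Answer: 147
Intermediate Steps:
p(V) = -2 + V² + 2*V
b(S) = -8 + (-3 + S)² + 3*S (b(S) = S + (-2 + (-3 + S)² + 2*(-3 + S)) = S + (-2 + (-3 + S)² + (-6 + 2*S)) = S + (-8 + (-3 + S)² + 2*S) = -8 + (-3 + S)² + 3*S)
u(N) = 16 + 4*N (u(N) = 4*(4 + N) = 16 + 4*N)
u(-2 - 4*1) + b(-11) = (16 + 4*(-2 - 4*1)) + (1 + (-11)² - 3*(-11)) = (16 + 4*(-2 - 4)) + (1 + 121 + 33) = (16 + 4*(-6)) + 155 = (16 - 24) + 155 = -8 + 155 = 147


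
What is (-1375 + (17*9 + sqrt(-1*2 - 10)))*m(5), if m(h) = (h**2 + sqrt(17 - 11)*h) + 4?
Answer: -2*(29 + 5*sqrt(6))*(611 - I*sqrt(3)) ≈ -50404.0 + 142.89*I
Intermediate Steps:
m(h) = 4 + h**2 + h*sqrt(6) (m(h) = (h**2 + sqrt(6)*h) + 4 = (h**2 + h*sqrt(6)) + 4 = 4 + h**2 + h*sqrt(6))
(-1375 + (17*9 + sqrt(-1*2 - 10)))*m(5) = (-1375 + (17*9 + sqrt(-1*2 - 10)))*(4 + 5**2 + 5*sqrt(6)) = (-1375 + (153 + sqrt(-2 - 10)))*(4 + 25 + 5*sqrt(6)) = (-1375 + (153 + sqrt(-12)))*(29 + 5*sqrt(6)) = (-1375 + (153 + 2*I*sqrt(3)))*(29 + 5*sqrt(6)) = (-1222 + 2*I*sqrt(3))*(29 + 5*sqrt(6))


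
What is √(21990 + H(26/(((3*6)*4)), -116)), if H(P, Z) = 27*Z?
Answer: √18858 ≈ 137.32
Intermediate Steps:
√(21990 + H(26/(((3*6)*4)), -116)) = √(21990 + 27*(-116)) = √(21990 - 3132) = √18858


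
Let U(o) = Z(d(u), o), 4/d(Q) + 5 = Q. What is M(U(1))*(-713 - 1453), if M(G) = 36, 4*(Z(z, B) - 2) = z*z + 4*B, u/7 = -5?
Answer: -77976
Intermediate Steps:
u = -35 (u = 7*(-5) = -35)
d(Q) = 4/(-5 + Q)
Z(z, B) = 2 + B + z**2/4 (Z(z, B) = 2 + (z*z + 4*B)/4 = 2 + (z**2 + 4*B)/4 = 2 + (B + z**2/4) = 2 + B + z**2/4)
U(o) = 801/400 + o (U(o) = 2 + o + (4/(-5 - 35))**2/4 = 2 + o + (4/(-40))**2/4 = 2 + o + (4*(-1/40))**2/4 = 2 + o + (-1/10)**2/4 = 2 + o + (1/4)*(1/100) = 2 + o + 1/400 = 801/400 + o)
M(U(1))*(-713 - 1453) = 36*(-713 - 1453) = 36*(-2166) = -77976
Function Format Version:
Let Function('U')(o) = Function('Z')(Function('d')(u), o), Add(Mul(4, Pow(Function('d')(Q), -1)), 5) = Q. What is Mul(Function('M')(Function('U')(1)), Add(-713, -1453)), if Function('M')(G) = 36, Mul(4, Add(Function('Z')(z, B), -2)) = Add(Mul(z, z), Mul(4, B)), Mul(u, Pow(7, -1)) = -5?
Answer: -77976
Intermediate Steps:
u = -35 (u = Mul(7, -5) = -35)
Function('d')(Q) = Mul(4, Pow(Add(-5, Q), -1))
Function('Z')(z, B) = Add(2, B, Mul(Rational(1, 4), Pow(z, 2))) (Function('Z')(z, B) = Add(2, Mul(Rational(1, 4), Add(Mul(z, z), Mul(4, B)))) = Add(2, Mul(Rational(1, 4), Add(Pow(z, 2), Mul(4, B)))) = Add(2, Add(B, Mul(Rational(1, 4), Pow(z, 2)))) = Add(2, B, Mul(Rational(1, 4), Pow(z, 2))))
Function('U')(o) = Add(Rational(801, 400), o) (Function('U')(o) = Add(2, o, Mul(Rational(1, 4), Pow(Mul(4, Pow(Add(-5, -35), -1)), 2))) = Add(2, o, Mul(Rational(1, 4), Pow(Mul(4, Pow(-40, -1)), 2))) = Add(2, o, Mul(Rational(1, 4), Pow(Mul(4, Rational(-1, 40)), 2))) = Add(2, o, Mul(Rational(1, 4), Pow(Rational(-1, 10), 2))) = Add(2, o, Mul(Rational(1, 4), Rational(1, 100))) = Add(2, o, Rational(1, 400)) = Add(Rational(801, 400), o))
Mul(Function('M')(Function('U')(1)), Add(-713, -1453)) = Mul(36, Add(-713, -1453)) = Mul(36, -2166) = -77976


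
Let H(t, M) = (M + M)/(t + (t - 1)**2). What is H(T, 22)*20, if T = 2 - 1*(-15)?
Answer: 880/273 ≈ 3.2234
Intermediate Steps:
T = 17 (T = 2 + 15 = 17)
H(t, M) = 2*M/(t + (-1 + t)**2) (H(t, M) = (2*M)/(t + (-1 + t)**2) = 2*M/(t + (-1 + t)**2))
H(T, 22)*20 = (2*22/(17 + (-1 + 17)**2))*20 = (2*22/(17 + 16**2))*20 = (2*22/(17 + 256))*20 = (2*22/273)*20 = (2*22*(1/273))*20 = (44/273)*20 = 880/273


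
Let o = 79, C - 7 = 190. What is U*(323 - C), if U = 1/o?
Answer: 126/79 ≈ 1.5949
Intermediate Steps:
C = 197 (C = 7 + 190 = 197)
U = 1/79 ≈ 0.012658
U*(323 - C) = (323 - 1*197)/79 = (323 - 197)/79 = (1/79)*126 = 126/79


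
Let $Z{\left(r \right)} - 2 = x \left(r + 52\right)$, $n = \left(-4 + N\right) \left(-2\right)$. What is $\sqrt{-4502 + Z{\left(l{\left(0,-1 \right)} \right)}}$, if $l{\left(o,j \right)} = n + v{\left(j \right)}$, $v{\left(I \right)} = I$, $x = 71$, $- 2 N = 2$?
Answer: $13 i \approx 13.0 i$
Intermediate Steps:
$N = -1$ ($N = \left(- \frac{1}{2}\right) 2 = -1$)
$n = 10$ ($n = \left(-4 - 1\right) \left(-2\right) = \left(-5\right) \left(-2\right) = 10$)
$l{\left(o,j \right)} = 10 + j$
$Z{\left(r \right)} = 3694 + 71 r$ ($Z{\left(r \right)} = 2 + 71 \left(r + 52\right) = 2 + 71 \left(52 + r\right) = 2 + \left(3692 + 71 r\right) = 3694 + 71 r$)
$\sqrt{-4502 + Z{\left(l{\left(0,-1 \right)} \right)}} = \sqrt{-4502 + \left(3694 + 71 \left(10 - 1\right)\right)} = \sqrt{-4502 + \left(3694 + 71 \cdot 9\right)} = \sqrt{-4502 + \left(3694 + 639\right)} = \sqrt{-4502 + 4333} = \sqrt{-169} = 13 i$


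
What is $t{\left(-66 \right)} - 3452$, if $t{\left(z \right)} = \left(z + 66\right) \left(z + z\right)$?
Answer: $-3452$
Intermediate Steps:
$t{\left(z \right)} = 2 z \left(66 + z\right)$ ($t{\left(z \right)} = \left(66 + z\right) 2 z = 2 z \left(66 + z\right)$)
$t{\left(-66 \right)} - 3452 = 2 \left(-66\right) \left(66 - 66\right) - 3452 = 2 \left(-66\right) 0 - 3452 = 0 - 3452 = -3452$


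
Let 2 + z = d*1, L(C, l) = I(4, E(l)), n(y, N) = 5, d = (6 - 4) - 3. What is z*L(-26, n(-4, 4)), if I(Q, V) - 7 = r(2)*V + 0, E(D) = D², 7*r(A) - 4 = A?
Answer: -597/7 ≈ -85.286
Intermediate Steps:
d = -1 (d = 2 - 3 = -1)
r(A) = 4/7 + A/7
I(Q, V) = 7 + 6*V/7 (I(Q, V) = 7 + ((4/7 + (⅐)*2)*V + 0) = 7 + ((4/7 + 2/7)*V + 0) = 7 + (6*V/7 + 0) = 7 + 6*V/7)
L(C, l) = 7 + 6*l²/7
z = -3 (z = -2 - 1*1 = -2 - 1 = -3)
z*L(-26, n(-4, 4)) = -3*(7 + (6/7)*5²) = -3*(7 + (6/7)*25) = -3*(7 + 150/7) = -3*199/7 = -597/7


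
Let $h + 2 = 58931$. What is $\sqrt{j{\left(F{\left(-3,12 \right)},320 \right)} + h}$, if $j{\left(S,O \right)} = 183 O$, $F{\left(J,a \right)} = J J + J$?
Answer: $\sqrt{117489} \approx 342.77$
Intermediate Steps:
$F{\left(J,a \right)} = J + J^{2}$ ($F{\left(J,a \right)} = J^{2} + J = J + J^{2}$)
$h = 58929$ ($h = -2 + 58931 = 58929$)
$\sqrt{j{\left(F{\left(-3,12 \right)},320 \right)} + h} = \sqrt{183 \cdot 320 + 58929} = \sqrt{58560 + 58929} = \sqrt{117489}$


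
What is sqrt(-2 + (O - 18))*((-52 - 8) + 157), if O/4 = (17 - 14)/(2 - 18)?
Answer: 97*I*sqrt(83)/2 ≈ 441.86*I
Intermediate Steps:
O = -3/4 (O = 4*((17 - 14)/(2 - 18)) = 4*(3/(-16)) = 4*(3*(-1/16)) = 4*(-3/16) = -3/4 ≈ -0.75000)
sqrt(-2 + (O - 18))*((-52 - 8) + 157) = sqrt(-2 + (-3/4 - 18))*((-52 - 8) + 157) = sqrt(-2 - 75/4)*(-60 + 157) = sqrt(-83/4)*97 = (I*sqrt(83)/2)*97 = 97*I*sqrt(83)/2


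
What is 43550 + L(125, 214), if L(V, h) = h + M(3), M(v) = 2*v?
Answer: 43770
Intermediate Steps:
L(V, h) = 6 + h (L(V, h) = h + 2*3 = h + 6 = 6 + h)
43550 + L(125, 214) = 43550 + (6 + 214) = 43550 + 220 = 43770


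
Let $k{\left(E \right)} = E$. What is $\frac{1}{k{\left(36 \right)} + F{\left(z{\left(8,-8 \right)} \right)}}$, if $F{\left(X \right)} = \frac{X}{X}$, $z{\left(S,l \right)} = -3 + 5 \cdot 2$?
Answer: $\frac{1}{37} \approx 0.027027$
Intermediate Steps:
$z{\left(S,l \right)} = 7$ ($z{\left(S,l \right)} = -3 + 10 = 7$)
$F{\left(X \right)} = 1$
$\frac{1}{k{\left(36 \right)} + F{\left(z{\left(8,-8 \right)} \right)}} = \frac{1}{36 + 1} = \frac{1}{37}$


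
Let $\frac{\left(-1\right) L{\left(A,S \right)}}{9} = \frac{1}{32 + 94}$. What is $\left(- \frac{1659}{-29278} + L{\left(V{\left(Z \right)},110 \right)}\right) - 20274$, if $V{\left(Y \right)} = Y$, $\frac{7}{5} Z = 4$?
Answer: $- \frac{2077539115}{102473} \approx -20274.0$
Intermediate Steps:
$Z = \frac{20}{7}$ ($Z = \frac{5}{7} \cdot 4 = \frac{20}{7} \approx 2.8571$)
$L{\left(A,S \right)} = - \frac{1}{14}$ ($L{\left(A,S \right)} = - \frac{9}{32 + 94} = - \frac{9}{126} = \left(-9\right) \frac{1}{126} = - \frac{1}{14}$)
$\left(- \frac{1659}{-29278} + L{\left(V{\left(Z \right)},110 \right)}\right) - 20274 = \left(- \frac{1659}{-29278} - \frac{1}{14}\right) - 20274 = \left(\left(-1659\right) \left(- \frac{1}{29278}\right) - \frac{1}{14}\right) - 20274 = \left(\frac{1659}{29278} - \frac{1}{14}\right) - 20274 = - \frac{1513}{102473} - 20274 = - \frac{2077539115}{102473}$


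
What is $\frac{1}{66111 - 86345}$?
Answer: $- \frac{1}{20234} \approx -4.9422 \cdot 10^{-5}$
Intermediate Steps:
$\frac{1}{66111 - 86345} = \frac{1}{-20234} = - \frac{1}{20234}$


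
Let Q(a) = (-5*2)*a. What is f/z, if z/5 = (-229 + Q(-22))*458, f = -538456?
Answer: 269228/10305 ≈ 26.126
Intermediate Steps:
Q(a) = -10*a
z = -20610 (z = 5*((-229 - 10*(-22))*458) = 5*((-229 + 220)*458) = 5*(-9*458) = 5*(-4122) = -20610)
f/z = -538456/(-20610) = -538456*(-1/20610) = 269228/10305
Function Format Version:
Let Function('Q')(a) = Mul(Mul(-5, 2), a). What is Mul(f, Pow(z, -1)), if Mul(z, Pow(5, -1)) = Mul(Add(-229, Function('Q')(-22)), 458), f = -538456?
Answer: Rational(269228, 10305) ≈ 26.126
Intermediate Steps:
Function('Q')(a) = Mul(-10, a)
z = -20610 (z = Mul(5, Mul(Add(-229, Mul(-10, -22)), 458)) = Mul(5, Mul(Add(-229, 220), 458)) = Mul(5, Mul(-9, 458)) = Mul(5, -4122) = -20610)
Mul(f, Pow(z, -1)) = Mul(-538456, Pow(-20610, -1)) = Mul(-538456, Rational(-1, 20610)) = Rational(269228, 10305)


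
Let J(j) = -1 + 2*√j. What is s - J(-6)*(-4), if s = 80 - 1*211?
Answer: -135 + 8*I*√6 ≈ -135.0 + 19.596*I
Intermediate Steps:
s = -131 (s = 80 - 211 = -131)
s - J(-6)*(-4) = -131 - (-1 + 2*√(-6))*(-4) = -131 - (-1 + 2*(I*√6))*(-4) = -131 - (-1 + 2*I*√6)*(-4) = -131 - (4 - 8*I*√6) = -131 + (-4 + 8*I*√6) = -135 + 8*I*√6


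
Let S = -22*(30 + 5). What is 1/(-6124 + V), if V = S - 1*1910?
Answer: -1/8804 ≈ -0.00011358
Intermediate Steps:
S = -770 (S = -22*35 = -770)
V = -2680 (V = -770 - 1*1910 = -770 - 1910 = -2680)
1/(-6124 + V) = 1/(-6124 - 2680) = 1/(-8804) = -1/8804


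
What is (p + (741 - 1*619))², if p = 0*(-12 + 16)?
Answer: 14884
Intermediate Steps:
p = 0 (p = 0*4 = 0)
(p + (741 - 1*619))² = (0 + (741 - 1*619))² = (0 + (741 - 619))² = (0 + 122)² = 122² = 14884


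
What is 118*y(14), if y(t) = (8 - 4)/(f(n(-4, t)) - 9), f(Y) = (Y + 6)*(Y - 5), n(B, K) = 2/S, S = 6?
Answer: -4248/347 ≈ -12.242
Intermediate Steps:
n(B, K) = ⅓ (n(B, K) = 2/6 = 2*(⅙) = ⅓)
f(Y) = (-5 + Y)*(6 + Y) (f(Y) = (6 + Y)*(-5 + Y) = (-5 + Y)*(6 + Y))
y(t) = -36/347 (y(t) = (8 - 4)/((-30 + ⅓ + (⅓)²) - 9) = 4/((-30 + ⅓ + ⅑) - 9) = 4/(-266/9 - 9) = 4/(-347/9) = 4*(-9/347) = -36/347)
118*y(14) = 118*(-36/347) = -4248/347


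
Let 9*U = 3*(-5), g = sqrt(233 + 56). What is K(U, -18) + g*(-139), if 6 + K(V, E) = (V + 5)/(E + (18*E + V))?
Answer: -2442449/1031 ≈ -2369.0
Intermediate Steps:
g = 17 (g = sqrt(289) = 17)
U = -5/3 (U = (3*(-5))/9 = (1/9)*(-15) = -5/3 ≈ -1.6667)
K(V, E) = -6 + (5 + V)/(V + 19*E) (K(V, E) = -6 + (V + 5)/(E + (18*E + V)) = -6 + (5 + V)/(E + (V + 18*E)) = -6 + (5 + V)/(V + 19*E))
K(U, -18) + g*(-139) = (5 - 114*(-18) - 5*(-5/3))/(-5/3 + 19*(-18)) + 17*(-139) = (5 + 2052 + 25/3)/(-5/3 - 342) - 2363 = (6196/3)/(-1031/3) - 2363 = -3/1031*6196/3 - 2363 = -6196/1031 - 2363 = -2442449/1031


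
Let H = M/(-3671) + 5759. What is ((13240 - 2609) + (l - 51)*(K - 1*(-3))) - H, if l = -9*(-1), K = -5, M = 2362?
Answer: 18195838/3671 ≈ 4956.6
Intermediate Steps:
l = 9
H = 21138927/3671 (H = 2362/(-3671) + 5759 = 2362*(-1/3671) + 5759 = -2362/3671 + 5759 = 21138927/3671 ≈ 5758.4)
((13240 - 2609) + (l - 51)*(K - 1*(-3))) - H = ((13240 - 2609) + (9 - 51)*(-5 - 1*(-3))) - 1*21138927/3671 = (10631 - 42*(-5 + 3)) - 21138927/3671 = (10631 - 42*(-2)) - 21138927/3671 = (10631 + 84) - 21138927/3671 = 10715 - 21138927/3671 = 18195838/3671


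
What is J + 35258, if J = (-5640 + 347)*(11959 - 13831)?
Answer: 9943754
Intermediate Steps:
J = 9908496 (J = -5293*(-1872) = 9908496)
J + 35258 = 9908496 + 35258 = 9943754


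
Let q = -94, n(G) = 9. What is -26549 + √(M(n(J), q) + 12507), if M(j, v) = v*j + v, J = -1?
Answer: -26549 + √11567 ≈ -26441.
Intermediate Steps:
M(j, v) = v + j*v (M(j, v) = j*v + v = v + j*v)
-26549 + √(M(n(J), q) + 12507) = -26549 + √(-94*(1 + 9) + 12507) = -26549 + √(-94*10 + 12507) = -26549 + √(-940 + 12507) = -26549 + √11567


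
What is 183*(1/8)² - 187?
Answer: -11785/64 ≈ -184.14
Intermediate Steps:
183*(1/8)² - 187 = 183*(⅛)² - 187 = 183*(1/64) - 187 = 183/64 - 187 = -11785/64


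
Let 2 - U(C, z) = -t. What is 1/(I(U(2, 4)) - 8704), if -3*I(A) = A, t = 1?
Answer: -1/8705 ≈ -0.00011488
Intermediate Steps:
U(C, z) = 3 (U(C, z) = 2 - (-1) = 2 - 1*(-1) = 2 + 1 = 3)
I(A) = -A/3
1/(I(U(2, 4)) - 8704) = 1/(-1/3*3 - 8704) = 1/(-1 - 8704) = 1/(-8705) = -1/8705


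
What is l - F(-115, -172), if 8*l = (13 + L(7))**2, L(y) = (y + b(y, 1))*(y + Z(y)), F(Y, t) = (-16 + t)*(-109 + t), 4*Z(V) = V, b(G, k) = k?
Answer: -415735/8 ≈ -51967.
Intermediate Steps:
Z(V) = V/4
F(Y, t) = (-109 + t)*(-16 + t)
L(y) = 5*y*(1 + y)/4 (L(y) = (y + 1)*(y + y/4) = (1 + y)*(5*y/4) = 5*y*(1 + y)/4)
l = 6889/8 (l = (13 + (5/4)*7*(1 + 7))**2/8 = (13 + (5/4)*7*8)**2/8 = (13 + 70)**2/8 = (1/8)*83**2 = (1/8)*6889 = 6889/8 ≈ 861.13)
l - F(-115, -172) = 6889/8 - (1744 + (-172)**2 - 125*(-172)) = 6889/8 - (1744 + 29584 + 21500) = 6889/8 - 1*52828 = 6889/8 - 52828 = -415735/8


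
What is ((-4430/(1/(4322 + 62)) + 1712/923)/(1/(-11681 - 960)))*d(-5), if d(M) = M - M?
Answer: 0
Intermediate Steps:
d(M) = 0
((-4430/(1/(4322 + 62)) + 1712/923)/(1/(-11681 - 960)))*d(-5) = ((-4430/(1/(4322 + 62)) + 1712/923)/(1/(-11681 - 960)))*0 = ((-4430/(1/4384) + 1712*(1/923))/(1/(-12641)))*0 = ((-4430/1/4384 + 1712/923)/(-1/12641))*0 = ((-4430*4384 + 1712/923)*(-12641))*0 = ((-19421120 + 1712/923)*(-12641))*0 = -17925692048/923*(-12641)*0 = (226598673178768/923)*0 = 0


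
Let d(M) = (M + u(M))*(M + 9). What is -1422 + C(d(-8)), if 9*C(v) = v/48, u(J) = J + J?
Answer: -25597/18 ≈ -1422.1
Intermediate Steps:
u(J) = 2*J
d(M) = 3*M*(9 + M) (d(M) = (M + 2*M)*(M + 9) = (3*M)*(9 + M) = 3*M*(9 + M))
C(v) = v/432 (C(v) = (v/48)/9 = v/432)
-1422 + C(d(-8)) = -1422 + (3*(-8)*(9 - 8))/432 = -1422 + (3*(-8)*1)/432 = -1422 + (1/432)*(-24) = -1422 - 1/18 = -25597/18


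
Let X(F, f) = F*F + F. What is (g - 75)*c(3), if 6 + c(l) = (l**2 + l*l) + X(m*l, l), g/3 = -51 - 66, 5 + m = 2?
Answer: -35784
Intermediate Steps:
m = -3 (m = -5 + 2 = -3)
g = -351 (g = 3*(-51 - 66) = 3*(-117) = -351)
X(F, f) = F + F**2 (X(F, f) = F**2 + F = F + F**2)
c(l) = -6 + 2*l**2 - 3*l*(1 - 3*l) (c(l) = -6 + ((l**2 + l*l) + (-3*l)*(1 - 3*l)) = -6 + ((l**2 + l**2) - 3*l*(1 - 3*l)) = -6 + (2*l**2 - 3*l*(1 - 3*l)) = -6 + 2*l**2 - 3*l*(1 - 3*l))
(g - 75)*c(3) = (-351 - 75)*(-6 - 3*3 + 11*3**2) = -426*(-6 - 9 + 11*9) = -426*(-6 - 9 + 99) = -426*84 = -35784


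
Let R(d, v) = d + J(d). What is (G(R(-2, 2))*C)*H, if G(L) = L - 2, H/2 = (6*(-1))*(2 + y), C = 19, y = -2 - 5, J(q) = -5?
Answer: -10260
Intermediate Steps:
y = -7
R(d, v) = -5 + d (R(d, v) = d - 5 = -5 + d)
H = 60 (H = 2*((6*(-1))*(2 - 7)) = 2*(-6*(-5)) = 2*30 = 60)
G(L) = -2 + L
(G(R(-2, 2))*C)*H = ((-2 + (-5 - 2))*19)*60 = ((-2 - 7)*19)*60 = -9*19*60 = -171*60 = -10260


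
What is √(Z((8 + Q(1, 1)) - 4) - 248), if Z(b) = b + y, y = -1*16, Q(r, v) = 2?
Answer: I*√258 ≈ 16.062*I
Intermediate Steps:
y = -16
Z(b) = -16 + b (Z(b) = b - 16 = -16 + b)
√(Z((8 + Q(1, 1)) - 4) - 248) = √((-16 + ((8 + 2) - 4)) - 248) = √((-16 + (10 - 4)) - 248) = √((-16 + 6) - 248) = √(-10 - 248) = √(-258) = I*√258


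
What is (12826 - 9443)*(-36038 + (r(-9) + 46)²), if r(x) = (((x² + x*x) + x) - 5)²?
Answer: 1629815940946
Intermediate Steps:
r(x) = (-5 + x + 2*x²)² (r(x) = (((x² + x²) + x) - 5)² = ((2*x² + x) - 5)² = ((x + 2*x²) - 5)² = (-5 + x + 2*x²)²)
(12826 - 9443)*(-36038 + (r(-9) + 46)²) = (12826 - 9443)*(-36038 + ((-5 - 9 + 2*(-9)²)² + 46)²) = 3383*(-36038 + ((-5 - 9 + 2*81)² + 46)²) = 3383*(-36038 + ((-5 - 9 + 162)² + 46)²) = 3383*(-36038 + (148² + 46)²) = 3383*(-36038 + (21904 + 46)²) = 3383*(-36038 + 21950²) = 3383*(-36038 + 481802500) = 3383*481766462 = 1629815940946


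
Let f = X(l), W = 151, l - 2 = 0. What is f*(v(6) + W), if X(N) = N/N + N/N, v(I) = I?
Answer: 314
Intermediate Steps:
l = 2 (l = 2 + 0 = 2)
X(N) = 2 (X(N) = 1 + 1 = 2)
f = 2
f*(v(6) + W) = 2*(6 + 151) = 2*157 = 314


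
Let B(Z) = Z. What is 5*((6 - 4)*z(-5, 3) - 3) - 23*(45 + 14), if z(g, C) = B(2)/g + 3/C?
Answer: -1366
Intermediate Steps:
z(g, C) = 2/g + 3/C
5*((6 - 4)*z(-5, 3) - 3) - 23*(45 + 14) = 5*((6 - 4)*(2/(-5) + 3/3) - 3) - 23*(45 + 14) = 5*(2*(2*(-1/5) + 3*(1/3)) - 3) - 23*59 = 5*(2*(-2/5 + 1) - 3) - 1357 = 5*(2*(3/5) - 3) - 1357 = 5*(6/5 - 3) - 1357 = 5*(-9/5) - 1357 = -9 - 1357 = -1366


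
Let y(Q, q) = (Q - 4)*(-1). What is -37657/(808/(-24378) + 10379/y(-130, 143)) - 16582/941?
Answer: -59974178926352/118994620795 ≈ -504.01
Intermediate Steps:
y(Q, q) = 4 - Q (y(Q, q) = (-4 + Q)*(-1) = 4 - Q)
-37657/(808/(-24378) + 10379/y(-130, 143)) - 16582/941 = -37657/(808/(-24378) + 10379/(4 - 1*(-130))) - 16582/941 = -37657/(808*(-1/24378) + 10379/(4 + 130)) - 16582*1/941 = -37657/(-404/12189 + 10379/134) - 16582/941 = -37657/126455495/1633326 - 16582/941 = -37657*1633326/126455495 - 16582/941 = -61506157182/126455495 - 16582/941 = -59974178926352/118994620795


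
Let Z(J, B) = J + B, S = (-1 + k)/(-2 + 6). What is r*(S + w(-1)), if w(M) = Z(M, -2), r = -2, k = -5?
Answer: 9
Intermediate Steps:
S = -3/2 (S = (-1 - 5)/(-2 + 6) = -6/4 = -6*¼ = -3/2 ≈ -1.5000)
Z(J, B) = B + J
w(M) = -2 + M
r*(S + w(-1)) = -2*(-3/2 + (-2 - 1)) = -2*(-3/2 - 3) = -2*(-9/2) = 9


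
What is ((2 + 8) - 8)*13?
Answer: 26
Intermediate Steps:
((2 + 8) - 8)*13 = (10 - 8)*13 = 2*13 = 26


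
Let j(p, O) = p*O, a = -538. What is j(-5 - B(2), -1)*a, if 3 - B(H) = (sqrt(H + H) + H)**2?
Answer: 4304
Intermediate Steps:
B(H) = 3 - (H + sqrt(2)*sqrt(H))**2 (B(H) = 3 - (sqrt(H + H) + H)**2 = 3 - (sqrt(2*H) + H)**2 = 3 - (sqrt(2)*sqrt(H) + H)**2 = 3 - (H + sqrt(2)*sqrt(H))**2)
j(p, O) = O*p
j(-5 - B(2), -1)*a = -(-5 - (3 - (2 + sqrt(2)*sqrt(2))**2))*(-538) = -(-5 - (3 - (2 + 2)**2))*(-538) = -(-5 - (3 - 1*4**2))*(-538) = -(-5 - (3 - 1*16))*(-538) = -(-5 - (3 - 16))*(-538) = -(-5 - 1*(-13))*(-538) = -(-5 + 13)*(-538) = -1*8*(-538) = -8*(-538) = 4304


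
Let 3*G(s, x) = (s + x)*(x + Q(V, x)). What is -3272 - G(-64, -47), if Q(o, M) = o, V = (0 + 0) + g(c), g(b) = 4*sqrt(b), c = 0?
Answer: -5011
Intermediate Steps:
V = 0 (V = (0 + 0) + 4*sqrt(0) = 0 + 4*0 = 0 + 0 = 0)
G(s, x) = x*(s + x)/3 (G(s, x) = ((s + x)*(x + 0))/3 = ((s + x)*x)/3 = (x*(s + x))/3 = x*(s + x)/3)
-3272 - G(-64, -47) = -3272 - (-47)*(-64 - 47)/3 = -3272 - (-47)*(-111)/3 = -3272 - 1*1739 = -3272 - 1739 = -5011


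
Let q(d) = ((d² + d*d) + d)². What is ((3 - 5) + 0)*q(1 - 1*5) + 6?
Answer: -1562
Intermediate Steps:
q(d) = (d + 2*d²)² (q(d) = ((d² + d²) + d)² = (2*d² + d)² = (d + 2*d²)²)
((3 - 5) + 0)*q(1 - 1*5) + 6 = ((3 - 5) + 0)*((1 - 1*5)²*(1 + 2*(1 - 1*5))²) + 6 = (-2 + 0)*((1 - 5)²*(1 + 2*(1 - 5))²) + 6 = -2*(-4)²*(1 + 2*(-4))² + 6 = -32*(1 - 8)² + 6 = -32*(-7)² + 6 = -32*49 + 6 = -2*784 + 6 = -1568 + 6 = -1562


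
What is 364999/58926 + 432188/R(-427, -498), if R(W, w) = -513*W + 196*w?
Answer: 3323508745/340769058 ≈ 9.7530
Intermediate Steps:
364999/58926 + 432188/R(-427, -498) = 364999/58926 + 432188/(-513*(-427) + 196*(-498)) = 364999*(1/58926) + 432188/(219051 - 97608) = 364999/58926 + 432188/121443 = 3323508745/340769058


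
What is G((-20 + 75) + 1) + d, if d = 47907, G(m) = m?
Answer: 47963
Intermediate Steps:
G((-20 + 75) + 1) + d = ((-20 + 75) + 1) + 47907 = (55 + 1) + 47907 = 56 + 47907 = 47963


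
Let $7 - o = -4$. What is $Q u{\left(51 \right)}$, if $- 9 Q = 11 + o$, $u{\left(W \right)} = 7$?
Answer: $- \frac{154}{9} \approx -17.111$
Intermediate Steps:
$o = 11$ ($o = 7 - -4 = 7 + 4 = 11$)
$Q = - \frac{22}{9}$ ($Q = - \frac{11 + 11}{9} = \left(- \frac{1}{9}\right) 22 = - \frac{22}{9} \approx -2.4444$)
$Q u{\left(51 \right)} = \left(- \frac{22}{9}\right) 7 = - \frac{154}{9}$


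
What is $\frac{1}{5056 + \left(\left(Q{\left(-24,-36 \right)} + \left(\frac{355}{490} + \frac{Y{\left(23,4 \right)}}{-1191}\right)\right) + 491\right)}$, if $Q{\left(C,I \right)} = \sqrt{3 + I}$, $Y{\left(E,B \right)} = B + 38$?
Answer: $\frac{8397408673682}{46586263570865197} - \frac{1513676836 i \sqrt{33}}{46586263570865197} \approx 0.00018025 - 1.8665 \cdot 10^{-7} i$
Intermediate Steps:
$Y{\left(E,B \right)} = 38 + B$
$\frac{1}{5056 + \left(\left(Q{\left(-24,-36 \right)} + \left(\frac{355}{490} + \frac{Y{\left(23,4 \right)}}{-1191}\right)\right) + 491\right)} = \frac{1}{5056 + \left(\left(\sqrt{3 - 36} + \left(\frac{355}{490} + \frac{38 + 4}{-1191}\right)\right) + 491\right)} = \frac{1}{5056 + \left(\left(\sqrt{-33} + \left(355 \cdot \frac{1}{490} + 42 \left(- \frac{1}{1191}\right)\right)\right) + 491\right)} = \frac{1}{5056 + \left(\left(i \sqrt{33} + \left(\frac{71}{98} - \frac{14}{397}\right)\right) + 491\right)} = \frac{1}{5056 + \left(\left(i \sqrt{33} + \frac{26815}{38906}\right) + 491\right)} = \frac{1}{5056 + \left(\left(\frac{26815}{38906} + i \sqrt{33}\right) + 491\right)} = \frac{1}{5056 + \left(\frac{19129661}{38906} + i \sqrt{33}\right)} = \frac{1}{\frac{215838397}{38906} + i \sqrt{33}}$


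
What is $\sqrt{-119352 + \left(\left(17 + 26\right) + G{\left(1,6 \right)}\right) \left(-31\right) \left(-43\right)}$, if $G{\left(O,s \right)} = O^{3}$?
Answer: $10 i \sqrt{607} \approx 246.37 i$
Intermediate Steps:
$\sqrt{-119352 + \left(\left(17 + 26\right) + G{\left(1,6 \right)}\right) \left(-31\right) \left(-43\right)} = \sqrt{-119352 + \left(\left(17 + 26\right) + 1^{3}\right) \left(-31\right) \left(-43\right)} = \sqrt{-119352 + \left(43 + 1\right) \left(-31\right) \left(-43\right)} = \sqrt{-119352 + 44 \left(-31\right) \left(-43\right)} = \sqrt{-119352 - -58652} = \sqrt{-119352 + 58652} = \sqrt{-60700} = 10 i \sqrt{607}$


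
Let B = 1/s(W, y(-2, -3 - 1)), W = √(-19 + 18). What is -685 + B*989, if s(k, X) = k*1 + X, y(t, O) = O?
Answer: -15601/17 - 989*I/17 ≈ -917.71 - 58.176*I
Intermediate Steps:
W = I (W = √(-1) = I ≈ 1.0*I)
s(k, X) = X + k (s(k, X) = k + X = X + k)
B = (-4 - I)/17 (B = 1/((-3 - 1) + I) = 1/(-4 + I) = (-4 - I)/17 ≈ -0.23529 - 0.058824*I)
-685 + B*989 = -685 + (-4/17 - I/17)*989 = -685 + (-3956/17 - 989*I/17) = -15601/17 - 989*I/17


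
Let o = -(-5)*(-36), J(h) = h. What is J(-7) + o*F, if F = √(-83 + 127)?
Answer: -7 - 360*√11 ≈ -1201.0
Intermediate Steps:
F = 2*√11 (F = √44 = 2*√11 ≈ 6.6332)
o = -180 (o = -1*180 = -180)
J(-7) + o*F = -7 - 360*√11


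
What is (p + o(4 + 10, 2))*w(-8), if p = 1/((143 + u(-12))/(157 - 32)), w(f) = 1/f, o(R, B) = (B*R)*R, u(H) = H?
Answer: -51477/1048 ≈ -49.119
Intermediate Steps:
o(R, B) = B*R²
p = 125/131 (p = 1/((143 - 12)/(157 - 32)) = 1/(131/125) = 125/131 ≈ 0.95420)
(p + o(4 + 10, 2))*w(-8) = (125/131 + 2*(4 + 10)²)/(-8) = (125/131 + 2*14²)*(-⅛) = (125/131 + 2*196)*(-⅛) = (125/131 + 392)*(-⅛) = (51477/131)*(-⅛) = -51477/1048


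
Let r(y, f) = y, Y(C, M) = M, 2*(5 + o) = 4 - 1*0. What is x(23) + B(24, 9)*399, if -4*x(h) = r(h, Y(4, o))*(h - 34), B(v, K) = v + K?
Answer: 52921/4 ≈ 13230.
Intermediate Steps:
o = -3 (o = -5 + (4 - 1*0)/2 = -5 + (4 + 0)/2 = -5 + (½)*4 = -5 + 2 = -3)
B(v, K) = K + v
x(h) = -h*(-34 + h)/4 (x(h) = -h*(h - 34)/4 = -h*(-34 + h)/4)
x(23) + B(24, 9)*399 = (¼)*23*(34 - 1*23) + (9 + 24)*399 = (¼)*23*(34 - 23) + 33*399 = (¼)*23*11 + 13167 = 253/4 + 13167 = 52921/4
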